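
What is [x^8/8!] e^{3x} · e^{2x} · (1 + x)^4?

13390625

The EGF product rule gives c_8 = Σ_{k_1+k_2+k_3=8} C(8; k_1,k_2,k_3) · ∏ g_i(k_i), where e^{3x} gives (3)^k; e^{2x} gives (2)^k; (1+x)^4 gives the falling factorial (4)_k.
g_1(k) for k = 0…8: 1, 3, 9, 27, 81, 243, 729, 2187, 6561.
g_2(k) for k = 0…8: 1, 2, 4, 8, 16, 32, 64, 128, 256.
g_3(k) for k = 0…8: 1, 4, 12, 24, 24, 0, 0, 0, 0.
First combine the last two factors: h(k) = Σ_j C(k,j)·g_2(j)·g_3(k−j) for k = 0…8: 1, 6, 32, 152, 648, 2512, 8992, 30144, 95744.
c_8 = Σ_k C(8,k)·g_1(k)·h(8−k) = 1·1·95744 + 8·3·30144 + 28·9·8992 + 56·27·2512 + 70·81·648 + 56·243·152 + 28·729·32 + 8·2187·6 + 1·6561·1 = 95744 + 723456 + 2265984 + 3798144 + 3674160 + 2068416 + 653184 + 104976 + 6561 = 13390625.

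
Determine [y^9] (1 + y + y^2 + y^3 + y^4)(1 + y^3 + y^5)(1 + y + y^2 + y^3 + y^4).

(1 + y + y^2 + y^3 + y^4) has coefficients 1,1,1,1,1 for degrees 0…4.
(1 + y^3 + y^5) has coefficients 1,0,0,1,0,1,0,0,0,0 for degrees 0…9.
Finally multiplying by (1 + y + y^2 + y^3 + y^4), the product of all factors after the first has coefficients 1,1,1,2,2,2,2,2,1,1 for degrees 0…9.
[y^9] = 1·1 + 1·1 + 1·2 + 1·2 + 1·2 = 8.

8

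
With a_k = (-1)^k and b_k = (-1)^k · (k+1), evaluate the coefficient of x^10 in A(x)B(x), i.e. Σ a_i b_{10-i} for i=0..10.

Write out a_i and b_{10-i} for i = 0,…,10 and sum the products.
Σ = 1·11 − 1·(-10) + 1·9 − 1·(-8) + 1·7 − 1·(-6) + 1·5 − 1·(-4) + 1·3 − 1·(-2) + 1·1 = 66.

66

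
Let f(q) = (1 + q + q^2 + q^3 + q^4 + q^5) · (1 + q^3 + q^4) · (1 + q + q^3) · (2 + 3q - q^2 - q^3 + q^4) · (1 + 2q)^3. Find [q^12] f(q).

(1 + q + q^2 + q^3 + q^4 + q^5) has coefficients 1,1,1,1,1,1 for degrees 0…5.
(1 + q^3 + q^4) has coefficients 1,0,0,1,1,0,0,0,0,0,0,0,0 for degrees 0…12.
Multiplying by (1 + q + q^3) gives running coefficients 1,1,0,2,2,1,1,1,0,0,0,0,0 for degrees 0…12.
Multiplying by (2 + 3q - q^2 - q^3 + q^4) gives running coefficients 2,5,2,2,10,7,1,4,3,-1,0,1,0 for degrees 0…12.
Finally multiplying by (1 + 2q)^3, the product of all factors after the first has coefficients 2,17,56,90,86,107,179,174,95,73,62,13,-2 for degrees 0…12.
[q^12] = 1·(-2) + 1·13 + 1·62 + 1·73 + 1·95 + 1·174 = 415.

415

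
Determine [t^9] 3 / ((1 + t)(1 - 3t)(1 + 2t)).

25344

Partial fractions give a closed form: a_n = (-3/4)·(-1)^n + (27/20)·3^n + (12/5)·(-2)^n.
At n = 9: a_9 = 25344.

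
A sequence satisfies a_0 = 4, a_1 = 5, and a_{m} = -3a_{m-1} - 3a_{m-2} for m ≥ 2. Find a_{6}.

-108

The ordinary generating function has denominator 1 + 3y + 3y^2.
Iterating the recurrence: a_0,…,a_{6} = 4, 5, -27, 66, -117, 153, -108.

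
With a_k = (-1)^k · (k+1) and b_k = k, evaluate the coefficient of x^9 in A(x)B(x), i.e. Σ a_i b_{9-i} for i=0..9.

5

This is [x^9] in the product of the two ordinary generating functions.
Σ = 1·9 − 2·8 + 3·7 − 4·6 + 5·5 − 6·4 + 7·3 − 8·2 + 9·1 − 10·0 = 5.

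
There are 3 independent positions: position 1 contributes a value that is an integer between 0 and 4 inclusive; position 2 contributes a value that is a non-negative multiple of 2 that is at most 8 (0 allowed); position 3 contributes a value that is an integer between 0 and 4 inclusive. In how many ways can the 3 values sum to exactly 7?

12

The generating function for the choices is (1 + t + t² + t³ + t⁴)·(1 + t² + t⁴ + t⁶ + t⁸)·(1 + t + t² + t³ + t⁴); the count is [t⁷].
(1 + t + t² + t³ + t⁴) has coefficients 1,1,1,1,1 for degrees 0…4.
(1 + t² + t⁴ + t⁶ + t⁸) has coefficients 1,0,1,0,1,0,1,0 for degrees 0…7.
Finally multiplying by (1 + t + t² + t³ + t⁴), the product of all factors after the first has coefficients 1,1,2,2,3,2,3,2 for degrees 0…7.
[t⁷] = 1·2 + 1·3 + 1·2 + 1·3 + 1·2 = 12.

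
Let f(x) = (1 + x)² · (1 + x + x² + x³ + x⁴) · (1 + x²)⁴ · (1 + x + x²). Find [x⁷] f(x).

130

(1 + x)² has coefficients 1,2,1 for degrees 0…2.
(1 + x + x² + x³ + x⁴) has coefficients 1,1,1,1,1,0,0,0 for degrees 0…7.
Multiplying by (1 + x²)⁴ gives running coefficients 1,1,5,5,11,10,14,10 for degrees 0…7.
Finally multiplying by (1 + x + x²), the product of all factors after the first has coefficients 1,2,7,11,21,26,35,34 for degrees 0…7.
[x⁷] = 1·34 + 2·35 + 1·26 = 130.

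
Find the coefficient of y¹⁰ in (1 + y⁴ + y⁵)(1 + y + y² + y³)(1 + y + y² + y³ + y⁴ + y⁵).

(1 + y⁴ + y⁵) has coefficients 1,0,0,0,1,1 for degrees 0…5.
(1 + y + y² + y³) has coefficients 1,1,1,1,0,0,0,0,0,0,0 for degrees 0…10.
Finally multiplying by (1 + y + y² + y³ + y⁴ + y⁵), the product of all factors after the first has coefficients 1,2,3,4,4,4,3,2,1,0,0 for degrees 0…10.
[y¹⁰] = 1·0 + 1·3 + 1·4 = 7.

7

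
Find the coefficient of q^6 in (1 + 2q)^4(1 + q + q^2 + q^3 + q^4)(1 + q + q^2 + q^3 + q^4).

331

(1 + 2q)^4 has coefficients 1,8,24,32,16 for degrees 0…4.
(1 + q + q^2 + q^3 + q^4) has coefficients 1,1,1,1,1,0,0 for degrees 0…6.
Finally multiplying by (1 + q + q^2 + q^3 + q^4), the product of all factors after the first has coefficients 1,2,3,4,5,4,3 for degrees 0…6.
[q^6] = 1·3 + 8·4 + 24·5 + 32·4 + 16·3 = 331.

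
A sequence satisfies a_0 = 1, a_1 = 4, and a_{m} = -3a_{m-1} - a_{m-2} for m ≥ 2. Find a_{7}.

1652

The ordinary generating function has denominator 1 + 3x + x^2.
Iterating the recurrence: a_0,…,a_{7} = 1, 4, -13, 35, -92, 241, -631, 1652.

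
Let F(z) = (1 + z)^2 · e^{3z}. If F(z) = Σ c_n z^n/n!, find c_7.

22599

The EGF product rule gives c_7 = Σ_{k_1+k_2=7} C(7; k_1,k_2) · ∏ g_i(k_i), where (1+z)^2 gives the falling factorial (2)_k; e^{3z} gives (3)^k.
g_1(k) for k = 0…7: 1, 2, 2, 0, 0, 0, 0, 0.
g_2(k) for k = 0…7: 1, 3, 9, 27, 81, 243, 729, 2187.
c_7 = Σ_k C(7,k)·g_1(k)·g_2(7−k) = 1·1·2187 + 7·2·729 + 21·2·243 = 2187 + 10206 + 10206 = 22599.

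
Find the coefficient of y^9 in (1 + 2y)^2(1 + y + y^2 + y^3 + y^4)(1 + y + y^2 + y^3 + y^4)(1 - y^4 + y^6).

-4

(1 + 2y)^2 has coefficients 1,4,4 for degrees 0…2.
(1 + y + y^2 + y^3 + y^4) has coefficients 1,1,1,1,1,0,0,0,0,0 for degrees 0…9.
Multiplying by (1 + y + y^2 + y^3 + y^4) gives running coefficients 1,2,3,4,5,4,3,2,1,0 for degrees 0…9.
Finally multiplying by (1 - y^4 + y^6), the product of all factors after the first has coefficients 1,2,3,4,4,2,1,0,-1,0 for degrees 0…9.
[y^9] = 1·0 + 4·(-1) + 4·0 = -4.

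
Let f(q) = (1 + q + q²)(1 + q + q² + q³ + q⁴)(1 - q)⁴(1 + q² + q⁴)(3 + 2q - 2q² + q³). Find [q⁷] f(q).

(1 + q + q²) has coefficients 1,1,1 for degrees 0…2.
(1 + q + q² + q³ + q⁴) has coefficients 1,1,1,1,1,0,0,0 for degrees 0…7.
Multiplying by (1 - q)⁴ gives running coefficients 1,-3,3,-1,0,-1,3,-3 for degrees 0…7.
Multiplying by (1 + q² + q⁴) gives running coefficients 1,-3,4,-4,4,-5,6,-5 for degrees 0…7.
Finally multiplying by (3 + 2q - 2q² + q³), the product of all factors after the first has coefficients 3,-7,4,3,-7,5,-4,11 for degrees 0…7.
[q⁷] = 1·11 + 1·(-4) + 1·5 = 12.

12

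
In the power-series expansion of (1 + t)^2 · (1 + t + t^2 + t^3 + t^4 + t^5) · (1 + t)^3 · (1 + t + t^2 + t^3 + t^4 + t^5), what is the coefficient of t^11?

(1 + t)^2 has coefficients 1,2,1 for degrees 0…2.
(1 + t + t^2 + t^3 + t^4 + t^5) has coefficients 1,1,1,1,1,1,0,0,0,0,0,0 for degrees 0…11.
Multiplying by (1 + t)^3 gives running coefficients 1,4,7,8,8,8,7,4,1,0,0,0 for degrees 0…11.
Finally multiplying by (1 + t + t^2 + t^3 + t^4 + t^5), the product of all factors after the first has coefficients 1,5,12,20,28,36,42,42,36,28,20,12 for degrees 0…11.
[t^11] = 1·12 + 2·20 + 1·28 = 80.

80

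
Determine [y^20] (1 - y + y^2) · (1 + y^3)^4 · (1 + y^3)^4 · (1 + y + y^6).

70

(1 - y + y^2) has coefficients 1,-1,1 for degrees 0…2.
(1 + y^3)^4 has coefficients 1,0,0,4,0,0,6,0,0,4,0,0,1,0,0,0,0,0,0,0,0 for degrees 0…20.
Multiplying by (1 + y^3)^4 gives running coefficients 1,0,0,8,0,0,28,0,0,56,0,0,70,0,0,56,0,0,28,0,0 for degrees 0…20.
Finally multiplying by (1 + y + y^6), the product of all factors after the first has coefficients 1,1,0,8,8,0,29,28,0,64,56,0,98,70,0,112,56,0,98,28,0 for degrees 0…20.
[y^20] = 1·0 − 1·28 + 1·98 = 70.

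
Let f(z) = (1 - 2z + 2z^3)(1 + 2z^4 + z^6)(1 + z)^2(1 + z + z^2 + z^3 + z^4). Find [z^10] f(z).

8

(1 - 2z + 2z^3) has coefficients 1,-2,0,2 for degrees 0…3.
(1 + 2z^4 + z^6) has coefficients 1,0,0,0,2,0,1,0,0,0,0 for degrees 0…10.
Multiplying by (1 + z)^2 gives running coefficients 1,2,1,0,2,4,3,2,1,0,0 for degrees 0…10.
Finally multiplying by (1 + z + z^2 + z^3 + z^4), the product of all factors after the first has coefficients 1,3,4,4,6,9,10,11,12,10,6 for degrees 0…10.
[z^10] = 1·6 − 2·10 + 2·11 = 8.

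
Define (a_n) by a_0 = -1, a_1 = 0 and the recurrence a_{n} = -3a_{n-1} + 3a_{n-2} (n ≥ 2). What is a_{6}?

-513

The ordinary generating function has denominator 1 + 3x - 3x^2.
Iterating the recurrence: a_0,…,a_{6} = -1, 0, -3, 9, -36, 135, -513.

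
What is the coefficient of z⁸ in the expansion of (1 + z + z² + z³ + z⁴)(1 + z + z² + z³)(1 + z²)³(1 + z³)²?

69

(1 + z + z² + z³ + z⁴) has coefficients 1,1,1,1,1 for degrees 0…4.
(1 + z + z² + z³) has coefficients 1,1,1,1,0,0,0,0,0 for degrees 0…8.
Multiplying by (1 + z²)³ gives running coefficients 1,1,4,4,6,6,4,4,1 for degrees 0…8.
Finally multiplying by (1 + z³)², the product of all factors after the first has coefficients 1,1,4,6,8,14,13,17,17 for degrees 0…8.
[z⁸] = 1·17 + 1·17 + 1·13 + 1·14 + 1·8 = 69.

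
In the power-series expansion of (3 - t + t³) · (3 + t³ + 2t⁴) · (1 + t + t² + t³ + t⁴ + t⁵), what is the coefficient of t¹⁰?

1

(3 - t + t³) has coefficients 3,-1,0,1 for degrees 0…3.
(3 + t³ + 2t⁴) has coefficients 3,0,0,1,2,0,0,0,0,0,0 for degrees 0…10.
Finally multiplying by (1 + t + t² + t³ + t⁴ + t⁵), the product of all factors after the first has coefficients 3,3,3,4,6,6,3,3,3,2,0 for degrees 0…10.
[t¹⁰] = 3·0 − 1·2 + 1·3 = 1.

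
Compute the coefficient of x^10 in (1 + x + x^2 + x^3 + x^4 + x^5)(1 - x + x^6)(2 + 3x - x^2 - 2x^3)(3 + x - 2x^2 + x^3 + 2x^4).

(1 + x + x^2 + x^3 + x^4 + x^5) has coefficients 1,1,1,1,1,1 for degrees 0…5.
(1 - x + x^6) has coefficients 1,-1,0,0,0,0,1,0,0,0,0 for degrees 0…10.
Multiplying by (2 + 3x - x^2 - 2x^3) gives running coefficients 2,1,-4,-1,2,0,2,3,-1,-2,0 for degrees 0…10.
Finally multiplying by (3 + x - 2x^2 + x^3 + 2x^4), the product of all factors after the first has coefficients 6,5,-15,-7,18,2,-7,11,0,-11,7 for degrees 0…10.
[x^10] = 1·7 + 1·(-11) + 1·0 + 1·11 + 1·(-7) + 1·2 = 2.

2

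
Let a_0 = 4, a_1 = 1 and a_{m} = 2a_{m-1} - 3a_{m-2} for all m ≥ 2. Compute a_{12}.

2696

The ordinary generating function has denominator 1 - 2y + 3y^2.
Iterating the recurrence: a_0,…,a_{12} = 4, 1, -10, -23, -16, 37, 122, 133, -100, -599, -898, 1, 2696.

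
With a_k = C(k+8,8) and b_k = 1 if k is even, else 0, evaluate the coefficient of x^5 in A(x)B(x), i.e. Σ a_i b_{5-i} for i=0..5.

1461

Write out a_i and b_{5-i} for i = 0,…,5 and sum the products.
Σ = 1·0 + 9·1 + 45·0 + 165·1 + 495·0 + 1287·1 = 1461.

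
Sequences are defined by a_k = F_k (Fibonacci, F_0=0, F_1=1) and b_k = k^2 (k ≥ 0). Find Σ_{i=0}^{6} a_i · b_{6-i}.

76

The convolution is the x^6 coefficient of A(x)B(x).
Σ = 0·36 + 1·25 + 1·16 + 2·9 + 3·4 + 5·1 + 8·0 = 76.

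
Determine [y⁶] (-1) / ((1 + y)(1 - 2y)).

-43

The denominator gives the recurrence a_n = a_(n−1) + 2a_(n−2) for n ≥ 2; the numerator fixes a_0 = -1, a_1 = -1.
Iterating: -1, -1, -3, -5, -11, -21, -43, so a_6 = -43.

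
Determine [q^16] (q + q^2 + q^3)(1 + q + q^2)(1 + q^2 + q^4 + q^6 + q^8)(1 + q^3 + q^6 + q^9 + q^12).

14

(q + q^2 + q^3) has coefficients 0,1,1,1 for degrees 0…3.
(1 + q + q^2) has coefficients 1,1,1,0,0,0,0,0,0,0,0,0,0,0,0,0,0 for degrees 0…16.
Multiplying by (1 + q^2 + q^4 + q^6 + q^8) gives running coefficients 1,1,2,1,2,1,2,1,2,1,1,0,0,0,0,0,0 for degrees 0…16.
Finally multiplying by (1 + q^3 + q^6 + q^9 + q^12), the product of all factors after the first has coefficients 1,1,2,2,3,3,4,4,5,5,5,5,5,5,5,4,4 for degrees 0…16.
[q^16] = 1·4 + 1·5 + 1·5 = 14.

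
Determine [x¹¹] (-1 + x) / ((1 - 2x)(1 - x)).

-2048

Partial fractions give a closed form: a_n = (-1)·2^n.
At n = 11: a_11 = -2048.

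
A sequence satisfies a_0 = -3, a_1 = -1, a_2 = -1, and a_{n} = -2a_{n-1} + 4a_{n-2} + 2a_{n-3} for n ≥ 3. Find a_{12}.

The ordinary generating function has denominator 1 + 2q - 4q^2 - 2q^3.
Iterating the recurrence: a_0,…,a_{12} = -3, -1, -1, -8, 10, -54, 132, -460, 1340, -4256, 12952, -40248, 123792.

123792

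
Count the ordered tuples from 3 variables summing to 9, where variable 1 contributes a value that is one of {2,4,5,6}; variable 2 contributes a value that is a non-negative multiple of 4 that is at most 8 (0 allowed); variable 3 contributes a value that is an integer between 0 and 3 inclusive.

4

The generating function for the choices is (q^2 + q^4 + q^5 + q^6)·(1 + q^4 + q^8)·(1 + q + q^2 + q^3); the count is [q^9].
(q^2 + q^4 + q^5 + q^6) has coefficients 0,0,1,0,1,1,1 for degrees 0…6.
(1 + q^4 + q^8) has coefficients 1,0,0,0,1,0,0,0,1,0 for degrees 0…9.
Finally multiplying by (1 + q + q^2 + q^3), the product of all factors after the first has coefficients 1,1,1,1,1,1,1,1,1,1 for degrees 0…9.
[q^9] = 1·1 + 1·1 + 1·1 + 1·1 = 4.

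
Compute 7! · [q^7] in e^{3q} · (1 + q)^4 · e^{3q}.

4815936

The EGF product rule gives c_7 = Σ_{k_1+k_2+k_3=7} C(7; k_1,k_2,k_3) · ∏ g_i(k_i), where e^{3q} gives (3)^k; (1+q)^4 gives the falling factorial (4)_k; e^{3q} gives (3)^k.
g_1(k) for k = 0…7: 1, 3, 9, 27, 81, 243, 729, 2187.
g_2(k) for k = 0…7: 1, 4, 12, 24, 24, 0, 0, 0.
g_3(k) for k = 0…7: 1, 3, 9, 27, 81, 243, 729, 2187.
First combine the last two factors: h(k) = Σ_j C(k,j)·g_2(j)·g_3(k−j) for k = 0…7: 1, 7, 45, 267, 1473, 7623, 37341, 174555.
c_7 = Σ_k C(7,k)·g_1(k)·h(7−k) = 1·1·174555 + 7·3·37341 + 21·9·7623 + 35·27·1473 + 35·81·267 + 21·243·45 + 7·729·7 + 1·2187·1 = 174555 + 784161 + 1440747 + 1391985 + 756945 + 229635 + 35721 + 2187 = 4815936.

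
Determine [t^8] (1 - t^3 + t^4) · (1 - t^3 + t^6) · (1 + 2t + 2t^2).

2

(1 - t^3 + t^4) has coefficients 1,0,0,-1,1 for degrees 0…4.
(1 - t^3 + t^6) has coefficients 1,0,0,-1,0,0,1,0,0 for degrees 0…8.
Finally multiplying by (1 + 2t + 2t^2), the product of all factors after the first has coefficients 1,2,2,-1,-2,-2,1,2,2 for degrees 0…8.
[t^8] = 1·2 − 1·(-2) + 1·(-2) = 2.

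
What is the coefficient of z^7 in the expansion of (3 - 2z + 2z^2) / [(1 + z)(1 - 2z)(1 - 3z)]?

The denominator gives the recurrence a_n = 4a_(n−1) − a_(n−2) − 6a_(n−3) for n ≥ 3; the numerator fixes a_0 = 3, a_1 = 10, a_2 = 39.
Iterating: 3, 10, 39, 128, 413, 1290, 3979, 12148, so a_7 = 12148.

12148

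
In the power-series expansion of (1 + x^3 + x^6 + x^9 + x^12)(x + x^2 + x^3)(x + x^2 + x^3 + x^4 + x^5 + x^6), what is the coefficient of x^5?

4

(1 + x^3 + x^6 + x^9 + x^12) has coefficients 1,0,0,1,0,0 for degrees 0…5.
(x + x^2 + x^3) has coefficients 0,1,1,1,0,0 for degrees 0…5.
Finally multiplying by (x + x^2 + x^3 + x^4 + x^5 + x^6), the product of all factors after the first has coefficients 0,0,1,2,3,3 for degrees 0…5.
[x^5] = 1·3 + 1·1 = 4.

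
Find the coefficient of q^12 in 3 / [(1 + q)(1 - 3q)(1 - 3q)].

The denominator gives the recurrence a_n = 5a_(n−1) − 3a_(n−2) − 9a_(n−3) for n ≥ 3; the numerator fixes a_0 = 3, a_1 = 15, a_2 = 66.
Iterating: 3, 15, 66, 258, 957, 3417, 11892, 40596, 136551, 453939, 1494678, 4882614, 15843585, so a_12 = 15843585.

15843585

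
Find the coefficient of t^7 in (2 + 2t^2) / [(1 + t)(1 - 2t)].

212

The denominator gives the recurrence a_n = a_(n−1) + 2a_(n−2) for n ≥ 3; the numerator fixes a_0 = 2, a_1 = 2, a_2 = 8.
Iterating: 2, 2, 8, 12, 28, 52, 108, 212, so a_7 = 212.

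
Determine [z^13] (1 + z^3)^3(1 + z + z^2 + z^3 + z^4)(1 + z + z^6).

8

(1 + z^3)^3 has coefficients 1,0,0,3,0,0,3,0,0,1 for degrees 0…9.
(1 + z + z^2 + z^3 + z^4) has coefficients 1,1,1,1,1,0,0,0,0,0,0,0,0,0 for degrees 0…13.
Finally multiplying by (1 + z + z^6), the product of all factors after the first has coefficients 1,2,2,2,2,1,1,1,1,1,1,0,0,0 for degrees 0…13.
[z^13] = 1·0 + 3·1 + 3·1 + 1·2 = 8.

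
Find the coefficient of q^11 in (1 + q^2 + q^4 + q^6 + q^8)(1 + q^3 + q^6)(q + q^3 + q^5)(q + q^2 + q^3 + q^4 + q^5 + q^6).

20

(1 + q^2 + q^4 + q^6 + q^8) has coefficients 1,0,1,0,1,0,1,0,1 for degrees 0…8.
(1 + q^3 + q^6) has coefficients 1,0,0,1,0,0,1,0,0,0,0,0 for degrees 0…11.
Multiplying by (q + q^3 + q^5) gives running coefficients 0,1,0,1,1,1,1,1,1,1,0,1 for degrees 0…11.
Finally multiplying by (q + q^2 + q^3 + q^4 + q^5 + q^6), the product of all factors after the first has coefficients 0,0,1,1,2,3,4,5,5,6,6,5 for degrees 0…11.
[q^11] = 1·5 + 1·6 + 1·5 + 1·3 + 1·1 = 20.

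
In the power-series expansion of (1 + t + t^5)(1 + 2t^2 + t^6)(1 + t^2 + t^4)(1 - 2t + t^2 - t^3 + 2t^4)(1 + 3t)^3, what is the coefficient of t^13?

(1 + t + t^5) has coefficients 1,1,0,0,0,1 for degrees 0…5.
(1 + 2t^2 + t^6) has coefficients 1,0,2,0,0,0,1,0,0,0,0,0,0,0 for degrees 0…13.
Multiplying by (1 + t^2 + t^4) gives running coefficients 1,0,3,0,3,0,3,0,1,0,1,0,0,0 for degrees 0…13.
Multiplying by (1 - 2t + t^2 - t^3 + 2t^4) gives running coefficients 1,-2,4,-7,8,-9,12,-9,10,-5,8,-3,3,-1 for degrees 0…13.
Finally multiplying by (1 + 3t)^3, the product of all factors after the first has coefficients 1,7,13,2,-1,-18,-42,72,10,166,-10,204,57,161 for degrees 0…13.
[t^13] = 1·161 + 1·57 + 1·10 = 228.

228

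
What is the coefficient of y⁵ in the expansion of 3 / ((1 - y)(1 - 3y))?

Partial fractions give a closed form: a_n = (-3/2)·1^n + (9/2)·3^n.
At n = 5: a_5 = 1092.

1092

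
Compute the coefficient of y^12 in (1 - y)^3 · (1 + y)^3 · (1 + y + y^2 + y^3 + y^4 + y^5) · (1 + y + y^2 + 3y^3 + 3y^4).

(1 - y)^3 has coefficients 1,-3,3,-1 for degrees 0…3.
(1 + y)^3 has coefficients 1,3,3,1,0,0,0,0,0,0,0,0,0 for degrees 0…12.
Multiplying by (1 + y + y^2 + y^3 + y^4 + y^5) gives running coefficients 1,4,7,8,8,8,7,4,1,0,0,0,0 for degrees 0…12.
Finally multiplying by (1 + y + y^2 + 3y^3 + 3y^4), the product of all factors after the first has coefficients 1,5,12,22,38,57,68,67,60,50,34,15,3 for degrees 0…12.
[y^12] = 1·3 − 3·15 + 3·34 − 1·50 = 10.

10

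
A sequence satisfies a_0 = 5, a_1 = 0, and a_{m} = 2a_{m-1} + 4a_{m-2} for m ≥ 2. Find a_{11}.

The ordinary generating function has denominator 1 - 2z - 4z^2.
Iterating the recurrence: a_0,…,a_{11} = 5, 0, 20, 40, 160, 480, 1600, 5120, 16640, 53760, 174080, 563200.

563200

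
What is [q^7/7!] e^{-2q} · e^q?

-1

The EGF product rule gives c_7 = Σ_{k_1+k_2=7} C(7; k_1,k_2) · ∏ g_i(k_i), where e^{-2q} gives (-2)^k; e^q gives (1)^k.
g_1(k) for k = 0…7: 1, -2, 4, -8, 16, -32, 64, -128.
g_2(k) for k = 0…7: 1, 1, 1, 1, 1, 1, 1, 1.
c_7 = Σ_k C(7,k)·g_1(k)·g_2(7−k) = 1·1·1 + 7·(-2)·1 + 21·4·1 + 35·(-8)·1 + 35·16·1 + 21·(-32)·1 + 7·64·1 + 1·(-128)·1 = 1 − 14 + 84 − 280 + 560 − 672 + 448 − 128 = -1.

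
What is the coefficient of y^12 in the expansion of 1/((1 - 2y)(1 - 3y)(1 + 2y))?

Partial fractions give a closed form: a_n = (-1)·2^n + (9/5)·3^n + (1/5)·(-2)^n.
At n = 12: a_12 = 953317.

953317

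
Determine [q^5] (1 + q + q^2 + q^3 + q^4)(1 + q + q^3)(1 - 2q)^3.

4

(1 + q + q^2 + q^3 + q^4) has coefficients 1,1,1,1,1 for degrees 0…4.
(1 + q + q^3) has coefficients 1,1,0,1,0,0 for degrees 0…5.
Finally multiplying by (1 - 2q)^3, the product of all factors after the first has coefficients 1,-5,6,5,-14,12 for degrees 0…5.
[q^5] = 1·12 + 1·(-14) + 1·5 + 1·6 + 1·(-5) = 4.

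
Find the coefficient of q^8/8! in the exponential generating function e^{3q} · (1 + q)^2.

82377

The EGF product rule gives c_8 = Σ_{k_1+k_2=8} C(8; k_1,k_2) · ∏ g_i(k_i), where e^{3q} gives (3)^k; (1+q)^2 gives the falling factorial (2)_k.
g_1(k) for k = 0…8: 1, 3, 9, 27, 81, 243, 729, 2187, 6561.
g_2(k) for k = 0…8: 1, 2, 2, 0, 0, 0, 0, 0, 0.
c_8 = Σ_k C(8,k)·g_1(k)·g_2(8−k) = 28·729·2 + 8·2187·2 + 1·6561·1 = 40824 + 34992 + 6561 = 82377.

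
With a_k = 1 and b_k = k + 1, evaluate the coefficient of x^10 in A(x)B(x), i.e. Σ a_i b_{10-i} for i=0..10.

Write out a_i and b_{10-i} for i = 0,…,10 and sum the products.
Σ = 1·11 + 1·10 + 1·9 + 1·8 + 1·7 + 1·6 + 1·5 + 1·4 + 1·3 + 1·2 + 1·1 = 66.

66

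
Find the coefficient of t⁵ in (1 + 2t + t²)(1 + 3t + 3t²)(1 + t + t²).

(1 + 2t + t²) has coefficients 1,2,1 for degrees 0…2.
(1 + 3t + 3t²) has coefficients 1,3,3,0,0,0 for degrees 0…5.
Finally multiplying by (1 + t + t²), the product of all factors after the first has coefficients 1,4,7,6,3,0 for degrees 0…5.
[t⁵] = 1·0 + 2·3 + 1·6 = 12.

12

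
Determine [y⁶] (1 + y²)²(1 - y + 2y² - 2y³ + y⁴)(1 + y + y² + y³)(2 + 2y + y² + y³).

9

(1 + y²)² has coefficients 1,0,2,0,1 for degrees 0…4.
(1 - y + 2y² - 2y³ + y⁴) has coefficients 1,-1,2,-2,1,0,0 for degrees 0…6.
Multiplying by (1 + y + y² + y³) gives running coefficients 1,0,2,0,0,1,-1 for degrees 0…6.
Finally multiplying by (2 + 2y + y² + y³), the product of all factors after the first has coefficients 2,2,5,5,2,4,0 for degrees 0…6.
[y⁶] = 1·0 + 2·2 + 1·5 = 9.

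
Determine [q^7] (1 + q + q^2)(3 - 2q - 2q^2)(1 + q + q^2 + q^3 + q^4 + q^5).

-7

(1 + q + q^2) has coefficients 1,1,1 for degrees 0…2.
(3 - 2q - 2q^2) has coefficients 3,-2,-2,0,0,0,0,0 for degrees 0…7.
Finally multiplying by (1 + q + q^2 + q^3 + q^4 + q^5), the product of all factors after the first has coefficients 3,1,-1,-1,-1,-1,-4,-2 for degrees 0…7.
[q^7] = 1·(-2) + 1·(-4) + 1·(-1) = -7.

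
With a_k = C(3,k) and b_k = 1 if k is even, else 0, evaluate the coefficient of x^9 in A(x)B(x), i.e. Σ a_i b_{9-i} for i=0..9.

The convolution is the t^9 coefficient of A(t)B(t).
Σ = 1·0 + 3·1 + 3·0 + 1·1 + 0·0 + 0·1 + 0·0 + 0·1 + 0·0 + 0·1 = 4.

4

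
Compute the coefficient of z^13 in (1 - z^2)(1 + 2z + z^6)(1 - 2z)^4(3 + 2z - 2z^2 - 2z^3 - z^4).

-56

(1 - z^2) has coefficients 1,0,-1 for degrees 0…2.
(1 + 2z + z^6) has coefficients 1,2,0,0,0,0,1,0,0,0,0,0,0,0 for degrees 0…13.
Multiplying by (1 - 2z)^4 gives running coefficients 1,-6,8,16,-48,32,1,-8,24,-32,16,0,0,0 for degrees 0…13.
Finally multiplying by (3 + 2z - 2z^2 - 2z^3 - z^4), the product of all factors after the first has coefficients 3,-16,10,74,-117,-42,123,-6,38,-66,-49,56,8,0 for degrees 0…13.
[z^13] = 1·0 − 1·56 = -56.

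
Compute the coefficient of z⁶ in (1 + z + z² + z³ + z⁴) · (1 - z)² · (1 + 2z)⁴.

-7

(1 + z + z² + z³ + z⁴) has coefficients 1,1,1,1,1 for degrees 0…4.
(1 - z)² has coefficients 1,-2,1,0,0,0,0 for degrees 0…6.
Finally multiplying by (1 + 2z)⁴, the product of all factors after the first has coefficients 1,6,9,-8,-24,0,16 for degrees 0…6.
[z⁶] = 1·16 + 1·0 + 1·(-24) + 1·(-8) + 1·9 = -7.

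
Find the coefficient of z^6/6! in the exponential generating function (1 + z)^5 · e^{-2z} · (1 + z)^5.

The EGF product rule gives c_6 = Σ_{k_1+k_2+k_3=6} C(6; k_1,k_2,k_3) · ∏ g_i(k_i), where (1+z)^5 gives the falling factorial (5)_k; e^{-2z} gives (-2)^k; (1+z)^5 gives the falling factorial (5)_k.
g_1(k) for k = 0…6: 1, 5, 20, 60, 120, 120, 0.
g_2(k) for k = 0…6: 1, -2, 4, -8, 16, -32, 64.
g_3(k) for k = 0…6: 1, 5, 20, 60, 120, 120, 0.
First combine the last two factors: h(k) = Σ_j C(k,j)·g_2(j)·g_3(k−j) for k = 0…6: 1, 3, 4, -8, -24, 88, 64.
c_6 = Σ_k C(6,k)·g_1(k)·h(6−k) = 1·1·64 + 6·5·88 + 15·20·(-24) + 20·60·(-8) + 15·120·4 + 6·120·3 = 64 + 2640 − 7200 − 9600 + 7200 + 2160 = -4736.

-4736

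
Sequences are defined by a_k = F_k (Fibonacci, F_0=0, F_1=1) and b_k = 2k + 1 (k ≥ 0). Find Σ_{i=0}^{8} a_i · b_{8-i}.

212

The convolution is the t^8 coefficient of A(t)B(t).
Σ = 0·17 + 1·15 + 1·13 + 2·11 + 3·9 + 5·7 + 8·5 + 13·3 + 21·1 = 212.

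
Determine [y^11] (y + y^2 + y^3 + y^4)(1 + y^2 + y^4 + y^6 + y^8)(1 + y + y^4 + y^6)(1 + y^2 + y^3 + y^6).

27

(y + y^2 + y^3 + y^4) has coefficients 0,1,1,1,1 for degrees 0…4.
(1 + y^2 + y^4 + y^6 + y^8) has coefficients 1,0,1,0,1,0,1,0,1,0,0,0 for degrees 0…11.
Multiplying by (1 + y + y^4 + y^6) gives running coefficients 1,1,1,1,2,1,3,1,3,1,2,0 for degrees 0…11.
Finally multiplying by (1 + y^2 + y^3 + y^6), the product of all factors after the first has coefficients 1,1,2,3,4,3,7,5,8,6,8,5 for degrees 0…11.
[y^11] = 1·8 + 1·6 + 1·8 + 1·5 = 27.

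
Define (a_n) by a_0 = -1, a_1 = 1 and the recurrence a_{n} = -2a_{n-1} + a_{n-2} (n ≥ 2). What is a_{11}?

The ordinary generating function has denominator 1 + 2z - z^2.
Iterating the recurrence: a_0,…,a_{11} = -1, 1, -3, 7, -17, 41, -99, 239, -577, 1393, -3363, 8119.

8119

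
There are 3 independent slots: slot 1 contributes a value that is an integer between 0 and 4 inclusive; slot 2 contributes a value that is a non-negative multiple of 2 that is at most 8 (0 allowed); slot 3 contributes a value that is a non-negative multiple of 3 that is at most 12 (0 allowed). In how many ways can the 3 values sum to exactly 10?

The generating function for the choices is (1 + x + x^2 + x^3 + x^4)·(1 + x^2 + x^4 + x^6 + x^8)·(1 + x^3 + x^6 + x^9 + x^12); the count is [x^10].
(1 + x + x^2 + x^3 + x^4) has coefficients 1,1,1,1,1 for degrees 0…4.
(1 + x^2 + x^4 + x^6 + x^8) has coefficients 1,0,1,0,1,0,1,0,1,0,0 for degrees 0…10.
Finally multiplying by (1 + x^3 + x^6 + x^9 + x^12), the product of all factors after the first has coefficients 1,0,1,1,1,1,2,1,2,2,1 for degrees 0…10.
[x^10] = 1·1 + 1·2 + 1·2 + 1·1 + 1·2 = 8.

8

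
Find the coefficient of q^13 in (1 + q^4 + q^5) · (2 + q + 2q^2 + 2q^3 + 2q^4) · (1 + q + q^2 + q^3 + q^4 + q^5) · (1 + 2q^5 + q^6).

64

(1 + q^4 + q^5) has coefficients 1,0,0,0,1,1 for degrees 0…5.
(2 + q + 2q^2 + 2q^3 + 2q^4) has coefficients 2,1,2,2,2,0,0,0,0,0,0,0,0,0 for degrees 0…13.
Multiplying by (1 + q + q^2 + q^3 + q^4 + q^5) gives running coefficients 2,3,5,7,9,9,7,6,4,2,0,0,0,0 for degrees 0…13.
Finally multiplying by (1 + 2q^5 + q^6), the product of all factors after the first has coefficients 2,3,5,7,9,13,15,19,23,27,27,23,19,14 for degrees 0…13.
[q^13] = 1·14 + 1·27 + 1·23 = 64.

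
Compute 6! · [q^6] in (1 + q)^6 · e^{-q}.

The EGF product rule gives c_6 = Σ_{k_1+k_2=6} C(6; k_1,k_2) · ∏ g_i(k_i), where (1+q)^6 gives the falling factorial (6)_k; e^{-q} gives (-1)^k.
g_1(k) for k = 0…6: 1, 6, 30, 120, 360, 720, 720.
g_2(k) for k = 0…6: 1, -1, 1, -1, 1, -1, 1.
c_6 = Σ_k C(6,k)·g_1(k)·g_2(6−k) = 1·1·1 + 6·6·(-1) + 15·30·1 + 20·120·(-1) + 15·360·1 + 6·720·(-1) + 1·720·1 = 1 − 36 + 450 − 2400 + 5400 − 4320 + 720 = -185.

-185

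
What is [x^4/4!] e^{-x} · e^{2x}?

1

The EGF product rule gives c_4 = Σ_{k_1+k_2=4} C(4; k_1,k_2) · ∏ g_i(k_i), where e^{-x} gives (-1)^k; e^{2x} gives (2)^k.
g_1(k) for k = 0…4: 1, -1, 1, -1, 1.
g_2(k) for k = 0…4: 1, 2, 4, 8, 16.
c_4 = Σ_k C(4,k)·g_1(k)·g_2(4−k) = 1·1·16 + 4·(-1)·8 + 6·1·4 + 4·(-1)·2 + 1·1·1 = 16 − 32 + 24 − 8 + 1 = 1.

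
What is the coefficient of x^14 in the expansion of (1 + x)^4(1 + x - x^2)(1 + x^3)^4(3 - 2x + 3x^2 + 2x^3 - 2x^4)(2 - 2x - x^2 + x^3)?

273

(1 + x)^4 has coefficients 1,4,6,4,1 for degrees 0…4.
(1 + x - x^2) has coefficients 1,1,-1,0,0,0,0,0,0,0,0,0,0,0,0 for degrees 0…14.
Multiplying by (1 + x^3)^4 gives running coefficients 1,1,-1,4,4,-4,6,6,-6,4,4,-4,1,1,-1 for degrees 0…14.
Multiplying by (3 - 2x + 3x^2 + 2x^3 - 2x^4) gives running coefficients 3,1,-2,19,1,-12,48,-6,-28,62,-14,-32,43,-11,-18 for degrees 0…14.
Finally multiplying by (2 - 2x - x^2 + x^3), the product of all factors after the first has coefficients 6,-4,-9,44,-33,-47,138,-95,-104,234,-130,-126,226,-90,-89 for degrees 0…14.
[x^14] = 1·(-89) + 4·(-90) + 6·226 + 4·(-126) + 1·(-130) = 273.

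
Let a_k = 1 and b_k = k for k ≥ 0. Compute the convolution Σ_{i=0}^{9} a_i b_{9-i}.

This is [x^9] in the product of the two ordinary generating functions.
Σ = 1·9 + 1·8 + 1·7 + 1·6 + 1·5 + 1·4 + 1·3 + 1·2 + 1·1 + 1·0 = 45.

45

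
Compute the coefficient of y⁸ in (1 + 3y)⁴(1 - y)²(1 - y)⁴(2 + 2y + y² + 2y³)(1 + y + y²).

(1 + 3y)⁴ has coefficients 1,12,54,108,81 for degrees 0…4.
(1 - y)² has coefficients 1,-2,1,0,0,0,0,0,0 for degrees 0…8.
Multiplying by (1 - y)⁴ gives running coefficients 1,-6,15,-20,15,-6,1,0,0 for degrees 0…8.
Multiplying by (2 + 2y + y² + 2y³) gives running coefficients 2,-10,19,-14,-7,28,-35,26,-11 for degrees 0…8.
Finally multiplying by (1 + y + y²), the product of all factors after the first has coefficients 2,-8,11,-5,-2,7,-14,19,-20 for degrees 0…8.
[y⁸] = 1·(-20) + 12·19 + 54·(-14) + 108·7 + 81·(-2) = 46.

46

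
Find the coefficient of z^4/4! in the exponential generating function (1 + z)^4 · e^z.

209

The EGF product rule gives c_4 = Σ_{k_1+k_2=4} C(4; k_1,k_2) · ∏ g_i(k_i), where (1+z)^4 gives the falling factorial (4)_k; e^z gives (1)^k.
g_1(k) for k = 0…4: 1, 4, 12, 24, 24.
g_2(k) for k = 0…4: 1, 1, 1, 1, 1.
c_4 = Σ_k C(4,k)·g_1(k)·g_2(4−k) = 1·1·1 + 4·4·1 + 6·12·1 + 4·24·1 + 1·24·1 = 1 + 16 + 72 + 96 + 24 = 209.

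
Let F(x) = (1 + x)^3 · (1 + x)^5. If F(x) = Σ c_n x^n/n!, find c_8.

The EGF product rule gives c_8 = Σ_{k_1+k_2=8} C(8; k_1,k_2) · ∏ g_i(k_i), where (1+x)^3 gives the falling factorial (3)_k; (1+x)^5 gives the falling factorial (5)_k.
g_1(k) for k = 0…8: 1, 3, 6, 6, 0, 0, 0, 0, 0.
g_2(k) for k = 0…8: 1, 5, 20, 60, 120, 120, 0, 0, 0.
c_8 = Σ_k C(8,k)·g_1(k)·g_2(8−k) = 56·6·120 = 40320.

40320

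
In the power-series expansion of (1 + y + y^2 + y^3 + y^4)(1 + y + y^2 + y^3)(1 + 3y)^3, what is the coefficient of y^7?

(1 + y + y^2 + y^3 + y^4) has coefficients 1,1,1,1,1 for degrees 0…4.
(1 + y + y^2 + y^3) has coefficients 1,1,1,1,0,0,0,0 for degrees 0…7.
Finally multiplying by (1 + 3y)^3, the product of all factors after the first has coefficients 1,10,37,64,63,54,27,0 for degrees 0…7.
[y^7] = 1·0 + 1·27 + 1·54 + 1·63 + 1·64 = 208.

208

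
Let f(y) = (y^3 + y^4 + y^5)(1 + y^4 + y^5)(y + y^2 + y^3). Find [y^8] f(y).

(y^3 + y^4 + y^5) has coefficients 0,0,0,1,1,1 for degrees 0…5.
(1 + y^4 + y^5) has coefficients 1,0,0,0,1,1,0,0,0 for degrees 0…8.
Finally multiplying by (y + y^2 + y^3), the product of all factors after the first has coefficients 0,1,1,1,0,1,2,2,1 for degrees 0…8.
[y^8] = 1·1 + 1·0 + 1·1 = 2.

2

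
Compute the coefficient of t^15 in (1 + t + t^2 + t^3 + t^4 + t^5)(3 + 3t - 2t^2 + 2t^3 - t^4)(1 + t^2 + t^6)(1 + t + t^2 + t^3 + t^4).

(1 + t + t^2 + t^3 + t^4 + t^5) has coefficients 1,1,1,1,1,1 for degrees 0…5.
(3 + 3t - 2t^2 + 2t^3 - t^4) has coefficients 3,3,-2,2,-1,0,0,0,0,0,0,0,0,0,0,0 for degrees 0…15.
Multiplying by (1 + t^2 + t^6) gives running coefficients 3,3,1,5,-3,2,2,3,-2,2,-1,0,0,0,0,0 for degrees 0…15.
Finally multiplying by (1 + t + t^2 + t^3 + t^4), the product of all factors after the first has coefficients 3,6,7,12,9,8,7,9,2,7,4,2,-1,1,-1,0 for degrees 0…15.
[t^15] = 1·0 + 1·(-1) + 1·1 + 1·(-1) + 1·2 + 1·4 = 5.

5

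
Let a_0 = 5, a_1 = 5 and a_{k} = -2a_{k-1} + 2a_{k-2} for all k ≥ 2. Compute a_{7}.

The ordinary generating function has denominator 1 + 2q - 2q^2.
Iterating the recurrence: a_0,…,a_{7} = 5, 5, 0, 10, -20, 60, -160, 440.

440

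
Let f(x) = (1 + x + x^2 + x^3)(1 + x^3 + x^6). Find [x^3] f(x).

2

(1 + x + x^2 + x^3) has coefficients 1,1,1,1 for degrees 0…3.
(1 + x^3 + x^6) has coefficients 1,0,0,1 for degrees 0…3.
[x^3] = 1·1 + 1·0 + 1·0 + 1·1 = 2.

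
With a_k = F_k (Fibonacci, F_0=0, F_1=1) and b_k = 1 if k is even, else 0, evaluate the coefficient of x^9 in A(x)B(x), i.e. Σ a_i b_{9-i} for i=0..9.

Write out a_i and b_{9-i} for i = 0,…,9 and sum the products.
Σ = 0·0 + 1·1 + 1·0 + 2·1 + 3·0 + 5·1 + 8·0 + 13·1 + 21·0 + 34·1 = 55.

55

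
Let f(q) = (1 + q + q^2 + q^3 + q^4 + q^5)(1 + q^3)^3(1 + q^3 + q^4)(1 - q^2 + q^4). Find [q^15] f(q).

12

(1 + q + q^2 + q^3 + q^4 + q^5) has coefficients 1,1,1,1,1,1 for degrees 0…5.
(1 + q^3)^3 has coefficients 1,0,0,3,0,0,3,0,0,1,0,0,0,0,0,0 for degrees 0…15.
Multiplying by (1 + q^3 + q^4) gives running coefficients 1,0,0,4,1,0,6,3,0,4,3,0,1,1,0,0 for degrees 0…15.
Finally multiplying by (1 - q^2 + q^4), the product of all factors after the first has coefficients 1,0,-1,4,2,-4,5,7,-5,1,9,-1,-2,5,2,-1 for degrees 0…15.
[q^15] = 1·(-1) + 1·2 + 1·5 + 1·(-2) + 1·(-1) + 1·9 = 12.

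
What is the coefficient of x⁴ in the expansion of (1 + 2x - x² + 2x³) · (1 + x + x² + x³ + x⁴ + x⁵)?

(1 + 2x - x² + 2x³) has coefficients 1,2,-1,2 for degrees 0…3.
(1 + x + x² + x³ + x⁴ + x⁵) has coefficients 1,1,1,1,1 for degrees 0…4.
[x⁴] = 1·1 + 2·1 − 1·1 + 2·1 = 4.

4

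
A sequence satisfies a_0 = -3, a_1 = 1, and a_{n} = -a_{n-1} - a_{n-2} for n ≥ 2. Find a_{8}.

2

The ordinary generating function has denominator 1 + y + y^2.
Iterating the recurrence: a_0,…,a_{8} = -3, 1, 2, -3, 1, 2, -3, 1, 2.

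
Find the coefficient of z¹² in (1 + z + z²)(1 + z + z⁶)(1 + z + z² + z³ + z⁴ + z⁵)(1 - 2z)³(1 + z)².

(1 + z + z²) has coefficients 1,1,1 for degrees 0…2.
(1 + z + z⁶) has coefficients 1,1,0,0,0,0,1,0,0,0,0,0,0 for degrees 0…12.
Multiplying by (1 + z + z² + z³ + z⁴ + z⁵) gives running coefficients 1,2,2,2,2,2,2,1,1,1,1,1,0 for degrees 0…12.
Multiplying by (1 - 2z)³ gives running coefficients 1,-4,2,6,-2,-2,-2,-3,3,-9,-1,-1,-2 for degrees 0…12.
Finally multiplying by (1 + z)², the product of all factors after the first has coefficients 1,-2,-5,6,12,0,-8,-9,-5,-6,-16,-12,-5 for degrees 0…12.
[z¹²] = 1·(-5) + 1·(-12) + 1·(-16) = -33.

-33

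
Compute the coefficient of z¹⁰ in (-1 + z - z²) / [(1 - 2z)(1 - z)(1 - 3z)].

Partial fractions give a closed form: a_n = (3)·2^n + (-1/2)·1^n + (-7/2)·3^n.
At n = 10: a_10 = -203600.

-203600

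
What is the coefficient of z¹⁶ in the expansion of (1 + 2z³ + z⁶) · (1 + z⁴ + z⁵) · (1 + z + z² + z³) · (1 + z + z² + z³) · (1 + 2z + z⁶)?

(1 + 2z³ + z⁶) has coefficients 1,0,0,2,0,0,1 for degrees 0…6.
(1 + z⁴ + z⁵) has coefficients 1,0,0,0,1,1,0,0,0,0,0,0,0,0,0,0,0 for degrees 0…16.
Multiplying by (1 + z + z² + z³) gives running coefficients 1,1,1,1,1,2,2,2,1,0,0,0,0,0,0,0,0 for degrees 0…16.
Multiplying by (1 + z + z² + z³) gives running coefficients 1,2,3,4,4,5,6,7,7,5,3,1,0,0,0,0,0 for degrees 0…16.
Finally multiplying by (1 + 2z + z⁶), the product of all factors after the first has coefficients 1,4,7,10,12,13,17,21,24,23,17,12,8,7,7,5,3 for degrees 0…16.
[z¹⁶] = 1·3 + 2·7 + 1·17 = 34.

34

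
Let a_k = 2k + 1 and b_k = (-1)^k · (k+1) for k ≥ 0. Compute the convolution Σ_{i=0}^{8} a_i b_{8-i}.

5

This is [x^8] in the product of the two ordinary generating functions.
Σ = 1·9 + 3·(-8) + 5·7 + 7·(-6) + 9·5 + 11·(-4) + 13·3 + 15·(-2) + 17·1 = 5.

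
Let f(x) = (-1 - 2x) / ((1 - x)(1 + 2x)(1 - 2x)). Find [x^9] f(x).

-1023

Partial fractions give a closed form: a_n = (1)·1^n + (-2)·2^n.
At n = 9: a_9 = -1023.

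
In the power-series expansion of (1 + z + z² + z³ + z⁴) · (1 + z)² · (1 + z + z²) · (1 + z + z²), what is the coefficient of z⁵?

34

(1 + z + z² + z³ + z⁴) has coefficients 1,1,1,1,1 for degrees 0…4.
(1 + z)² has coefficients 1,2,1,0,0,0 for degrees 0…5.
Multiplying by (1 + z + z²) gives running coefficients 1,3,4,3,1,0 for degrees 0…5.
Finally multiplying by (1 + z + z²), the product of all factors after the first has coefficients 1,4,8,10,8,4 for degrees 0…5.
[z⁵] = 1·4 + 1·8 + 1·10 + 1·8 + 1·4 = 34.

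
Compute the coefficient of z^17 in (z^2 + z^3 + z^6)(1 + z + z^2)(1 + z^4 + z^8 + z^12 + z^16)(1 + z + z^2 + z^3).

9

(z^2 + z^3 + z^6) has coefficients 0,0,1,1,0,0,1 for degrees 0…6.
(1 + z + z^2) has coefficients 1,1,1,0,0,0,0,0,0,0,0,0,0,0,0,0,0,0 for degrees 0…17.
Multiplying by (1 + z^4 + z^8 + z^12 + z^16) gives running coefficients 1,1,1,0,1,1,1,0,1,1,1,0,1,1,1,0,1,1 for degrees 0…17.
Finally multiplying by (1 + z + z^2 + z^3), the product of all factors after the first has coefficients 1,2,3,3,3,3,3,3,3,3,3,3,3,3,3,3,3,3 for degrees 0…17.
[z^17] = 1·3 + 1·3 + 1·3 = 9.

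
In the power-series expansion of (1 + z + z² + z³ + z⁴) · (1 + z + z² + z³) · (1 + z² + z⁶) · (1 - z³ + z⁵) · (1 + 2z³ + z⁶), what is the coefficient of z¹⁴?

(1 + z + z² + z³ + z⁴) has coefficients 1,1,1,1,1 for degrees 0…4.
(1 + z + z² + z³) has coefficients 1,1,1,1,0,0,0,0,0,0,0,0,0,0,0 for degrees 0…14.
Multiplying by (1 + z² + z⁶) gives running coefficients 1,1,2,2,1,1,1,1,1,1,0,0,0,0,0 for degrees 0…14.
Multiplying by (1 - z³ + z⁵) gives running coefficients 1,1,2,1,0,0,0,2,2,1,0,0,0,1,1 for degrees 0…14.
Finally multiplying by (1 + 2z³ + z⁶), the product of all factors after the first has coefficients 1,1,2,3,2,4,3,3,4,2,4,4,2,3,3 for degrees 0…14.
[z¹⁴] = 1·3 + 1·3 + 1·2 + 1·4 + 1·4 = 16.

16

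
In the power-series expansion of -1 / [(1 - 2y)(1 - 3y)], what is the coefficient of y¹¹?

Partial fractions give a closed form: a_n = (2)·2^n + (-3)·3^n.
At n = 11: a_11 = -527345.

-527345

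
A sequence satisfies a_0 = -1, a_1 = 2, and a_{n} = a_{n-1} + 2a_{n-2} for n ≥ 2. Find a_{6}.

The ordinary generating function has denominator 1 - t - 2t^2.
Iterating the recurrence: a_0,…,a_{6} = -1, 2, 0, 4, 4, 12, 20.

20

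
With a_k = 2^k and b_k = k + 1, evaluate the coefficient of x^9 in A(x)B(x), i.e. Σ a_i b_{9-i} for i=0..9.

The convolution is the x^9 coefficient of A(x)B(x).
Σ = 1·10 + 2·9 + 4·8 + 8·7 + 16·6 + 32·5 + 64·4 + 128·3 + 256·2 + 512·1 = 2036.

2036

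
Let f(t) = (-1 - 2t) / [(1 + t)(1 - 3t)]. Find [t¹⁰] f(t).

The denominator gives the recurrence a_n = 2a_(n−1) + 3a_(n−2) for n ≥ 3; the numerator fixes a_0 = -1, a_1 = -4, a_2 = -11.
Iterating: -1, -4, -11, -34, -101, -304, -911, -2734, -8201, -24604, -73811, so a_10 = -73811.

-73811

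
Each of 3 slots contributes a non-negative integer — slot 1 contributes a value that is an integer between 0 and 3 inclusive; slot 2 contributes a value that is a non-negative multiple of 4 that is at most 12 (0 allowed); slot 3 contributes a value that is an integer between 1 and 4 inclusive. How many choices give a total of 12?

4

The generating function for the choices is (1 + z + z^2 + z^3)·(1 + z^4 + z^8 + z^12)·(z + z^2 + z^3 + z^4); the count is [z^12].
(1 + z + z^2 + z^3) has coefficients 1,1,1,1 for degrees 0…3.
(1 + z^4 + z^8 + z^12) has coefficients 1,0,0,0,1,0,0,0,1,0,0,0,1 for degrees 0…12.
Finally multiplying by (z + z^2 + z^3 + z^4), the product of all factors after the first has coefficients 0,1,1,1,1,1,1,1,1,1,1,1,1 for degrees 0…12.
[z^12] = 1·1 + 1·1 + 1·1 + 1·1 = 4.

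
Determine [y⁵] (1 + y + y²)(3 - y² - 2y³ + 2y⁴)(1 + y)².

(1 + y + y²) has coefficients 1,1,1 for degrees 0…2.
(3 - y² - 2y³ + 2y⁴) has coefficients 3,0,-1,-2,2,0 for degrees 0…5.
Finally multiplying by (1 + y)², the product of all factors after the first has coefficients 3,6,2,-4,-3,2 for degrees 0…5.
[y⁵] = 1·2 + 1·(-3) + 1·(-4) = -5.

-5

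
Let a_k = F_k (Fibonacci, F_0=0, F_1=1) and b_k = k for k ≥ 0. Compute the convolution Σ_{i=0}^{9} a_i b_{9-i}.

133

This is [x^9] in the product of the two ordinary generating functions.
Σ = 0·9 + 1·8 + 1·7 + 2·6 + 3·5 + 5·4 + 8·3 + 13·2 + 21·1 + 34·0 = 133.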